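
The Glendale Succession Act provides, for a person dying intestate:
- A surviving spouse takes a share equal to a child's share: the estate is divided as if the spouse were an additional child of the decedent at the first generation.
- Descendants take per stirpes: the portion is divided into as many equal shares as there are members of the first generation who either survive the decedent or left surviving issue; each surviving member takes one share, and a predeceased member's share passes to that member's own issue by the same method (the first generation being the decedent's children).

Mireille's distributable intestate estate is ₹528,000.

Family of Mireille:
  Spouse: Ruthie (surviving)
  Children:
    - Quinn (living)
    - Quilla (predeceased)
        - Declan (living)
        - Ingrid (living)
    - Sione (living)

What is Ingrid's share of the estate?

The spouse counts as an additional share at the children's level, so there are 4 primary shares of ₹132,000. Ruthie takes one such share (₹132,000).
The children's combined portion (₹396,000) is divided into 3 shares of ₹132,000: Quinn and Sione each take ₹132,000; Quilla's ₹132,000 share passes to Quilla's issue.
Quilla's share (₹132,000) is divided into 2 shares of ₹66,000: Declan and Ingrid each take ₹66,000.

Ingrid receives ₹66,000.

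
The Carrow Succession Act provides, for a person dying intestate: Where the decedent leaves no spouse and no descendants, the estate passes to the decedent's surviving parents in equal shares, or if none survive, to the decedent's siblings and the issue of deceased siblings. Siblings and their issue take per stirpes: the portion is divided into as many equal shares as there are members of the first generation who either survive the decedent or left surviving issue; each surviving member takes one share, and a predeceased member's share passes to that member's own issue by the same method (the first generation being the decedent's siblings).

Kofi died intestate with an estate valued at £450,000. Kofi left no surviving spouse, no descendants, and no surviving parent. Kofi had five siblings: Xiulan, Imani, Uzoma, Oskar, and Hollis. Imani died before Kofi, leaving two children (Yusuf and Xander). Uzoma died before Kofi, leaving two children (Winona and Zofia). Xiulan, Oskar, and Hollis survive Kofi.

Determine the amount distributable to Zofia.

Zofia receives £45,000.

The entire £450,000 passes to the siblings and their issue.
That amount (£450,000) is divided into 5 shares of £90,000: Xiulan, Oskar, and Hollis each take £90,000; Imani's £90,000 share passes to Imani's issue; Uzoma's £90,000 share passes to Uzoma's issue.
Imani's share (£90,000) is divided into 2 shares of £45,000: Yusuf and Xander each take £45,000.
Uzoma's share (£90,000) is divided into 2 shares of £45,000: Winona and Zofia each take £45,000.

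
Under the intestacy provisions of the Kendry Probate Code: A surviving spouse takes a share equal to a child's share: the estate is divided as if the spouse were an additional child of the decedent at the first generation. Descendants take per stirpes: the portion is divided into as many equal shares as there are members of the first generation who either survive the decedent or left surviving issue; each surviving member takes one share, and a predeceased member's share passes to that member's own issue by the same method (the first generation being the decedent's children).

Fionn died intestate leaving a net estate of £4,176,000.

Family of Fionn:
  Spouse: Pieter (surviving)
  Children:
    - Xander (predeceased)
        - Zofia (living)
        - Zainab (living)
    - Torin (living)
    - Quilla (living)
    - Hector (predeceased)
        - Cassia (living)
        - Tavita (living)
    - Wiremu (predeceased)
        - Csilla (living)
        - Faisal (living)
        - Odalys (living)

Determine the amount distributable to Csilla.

Csilla receives £232,000.

The spouse counts as an additional share at the children's level, so there are 6 primary shares of £696,000. Pieter takes one such share (£696,000).
The children's combined portion (£3,480,000) is divided into 5 shares of £696,000: Torin and Quilla each take £696,000; Xander's £696,000 share passes to Xander's issue; Hector's £696,000 share passes to Hector's issue; Wiremu's £696,000 share passes to Wiremu's issue.
Xander's share (£696,000) is divided into 2 shares of £348,000: Zofia and Zainab each take £348,000.
Hector's share (£696,000) is divided into 2 shares of £348,000: Cassia and Tavita each take £348,000.
Wiremu's share (£696,000) is divided into 3 shares of £232,000: Csilla, Faisal, and Odalys each take £232,000.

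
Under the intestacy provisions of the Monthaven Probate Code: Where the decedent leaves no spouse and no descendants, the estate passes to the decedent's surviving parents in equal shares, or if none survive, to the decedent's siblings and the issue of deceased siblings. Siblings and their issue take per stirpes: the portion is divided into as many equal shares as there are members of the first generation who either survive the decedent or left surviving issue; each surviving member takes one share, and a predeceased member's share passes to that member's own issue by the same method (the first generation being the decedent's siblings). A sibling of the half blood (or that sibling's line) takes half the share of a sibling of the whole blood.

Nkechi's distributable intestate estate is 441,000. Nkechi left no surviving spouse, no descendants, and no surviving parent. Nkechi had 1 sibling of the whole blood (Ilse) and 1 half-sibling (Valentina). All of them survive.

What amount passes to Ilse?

Ilse receives 294,000.

The entire 441,000 passes to the siblings and their issue.
Counting each half-blood sibling's line as half a unit, there are 3/2 units in 441,000, so one unit is 294,000. Whole-blood lines (Ilse) take 294,000 each; half-blood lines (Valentina) take 147,000 each.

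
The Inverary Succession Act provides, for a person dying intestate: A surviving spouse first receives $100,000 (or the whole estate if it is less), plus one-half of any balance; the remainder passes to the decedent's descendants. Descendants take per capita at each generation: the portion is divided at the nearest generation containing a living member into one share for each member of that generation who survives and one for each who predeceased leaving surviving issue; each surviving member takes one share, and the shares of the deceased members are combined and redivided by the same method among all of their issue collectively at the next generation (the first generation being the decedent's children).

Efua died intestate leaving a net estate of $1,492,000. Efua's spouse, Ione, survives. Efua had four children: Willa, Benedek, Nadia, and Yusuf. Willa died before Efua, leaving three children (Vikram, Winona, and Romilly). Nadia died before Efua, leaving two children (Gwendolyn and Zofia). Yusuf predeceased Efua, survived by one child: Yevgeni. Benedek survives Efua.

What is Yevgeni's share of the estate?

Yevgeni receives $87,000.

Ione first takes $100,000, leaving a balance of $1,392,000. Ione then takes one-half of the balance ($696,000), for a total of $796,000. The remaining $696,000 passes to the descendants.
The descendants' portion ($696,000) is divided at the children's generation into 4 shares of $174,000. Benedek takes $174,000. The 3 shares of the deceased (Willa, Nadia, and Yusuf) are combined into a pool of $522,000.
That pool ($522,000) is divided at the grandchildren's generation equally among Vikram, Winona, Romilly, Gwendolyn, Zofia, and Yevgeni: $87,000 each.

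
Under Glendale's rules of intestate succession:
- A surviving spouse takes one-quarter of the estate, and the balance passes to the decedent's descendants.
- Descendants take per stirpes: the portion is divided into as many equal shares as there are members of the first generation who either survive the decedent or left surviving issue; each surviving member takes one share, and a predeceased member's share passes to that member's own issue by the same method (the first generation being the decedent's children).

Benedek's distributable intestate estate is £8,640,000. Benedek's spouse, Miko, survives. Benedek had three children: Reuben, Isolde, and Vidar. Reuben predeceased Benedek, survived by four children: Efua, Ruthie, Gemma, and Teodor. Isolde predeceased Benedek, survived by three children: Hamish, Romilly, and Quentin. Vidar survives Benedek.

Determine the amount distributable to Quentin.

Miko takes one-quarter of £8,640,000 = £2,160,000. The remaining £6,480,000 passes to the descendants.
The descendants' portion (£6,480,000) is divided into 3 shares of £2,160,000: Vidar takes £2,160,000; Reuben's £2,160,000 share passes to Reuben's issue; Isolde's £2,160,000 share passes to Isolde's issue.
Reuben's share (£2,160,000) is divided into 4 shares of £540,000: Efua, Ruthie, Gemma, and Teodor each take £540,000.
Isolde's share (£2,160,000) is divided into 3 shares of £720,000: Hamish, Romilly, and Quentin each take £720,000.

Quentin receives £720,000.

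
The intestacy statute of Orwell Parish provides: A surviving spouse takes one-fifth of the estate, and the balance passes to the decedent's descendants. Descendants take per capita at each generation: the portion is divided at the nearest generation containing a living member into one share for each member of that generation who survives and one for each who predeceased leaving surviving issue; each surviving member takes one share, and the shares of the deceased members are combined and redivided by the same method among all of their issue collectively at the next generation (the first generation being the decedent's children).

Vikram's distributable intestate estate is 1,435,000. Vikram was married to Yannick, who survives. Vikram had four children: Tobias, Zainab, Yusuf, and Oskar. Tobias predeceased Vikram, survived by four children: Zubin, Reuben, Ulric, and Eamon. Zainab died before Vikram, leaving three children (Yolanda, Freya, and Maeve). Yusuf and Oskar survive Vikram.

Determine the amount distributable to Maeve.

Maeve receives 82,000.

Yannick takes one-fifth of 1,435,000 = 287,000. The remaining 1,148,000 passes to the descendants.
The descendants' portion (1,148,000) is divided at the children's generation into 4 shares of 287,000. Yusuf and Oskar each take 287,000. The 2 shares of the deceased (Tobias and Zainab) are combined into a pool of 574,000.
That pool (574,000) is divided at the grandchildren's generation equally among Zubin, Reuben, Ulric, Eamon, Yolanda, Freya, and Maeve: 82,000 each.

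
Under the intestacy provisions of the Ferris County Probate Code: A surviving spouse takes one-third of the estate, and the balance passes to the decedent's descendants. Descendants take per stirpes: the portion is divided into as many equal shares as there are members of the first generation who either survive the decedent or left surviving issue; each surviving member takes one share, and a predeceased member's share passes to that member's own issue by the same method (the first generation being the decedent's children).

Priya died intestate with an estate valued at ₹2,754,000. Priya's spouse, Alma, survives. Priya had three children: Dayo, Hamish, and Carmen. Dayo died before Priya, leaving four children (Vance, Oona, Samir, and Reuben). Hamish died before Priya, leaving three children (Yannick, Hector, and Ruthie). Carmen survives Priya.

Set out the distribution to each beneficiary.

Alma: ₹918,000; Vance: ₹153,000; Oona: ₹153,000; Samir: ₹153,000; Reuben: ₹153,000; Yannick: ₹204,000; Hector: ₹204,000; Ruthie: ₹204,000; Carmen: ₹612,000

Alma takes one-third of ₹2,754,000 = ₹918,000. The remaining ₹1,836,000 passes to the descendants.
The descendants' portion (₹1,836,000) is divided into 3 shares of ₹612,000: Carmen takes ₹612,000; Dayo's ₹612,000 share passes to Dayo's issue; Hamish's ₹612,000 share passes to Hamish's issue.
Dayo's share (₹612,000) is divided into 4 shares of ₹153,000: Vance, Oona, Samir, and Reuben each take ₹153,000.
Hamish's share (₹612,000) is divided into 3 shares of ₹204,000: Yannick, Hector, and Ruthie each take ₹204,000.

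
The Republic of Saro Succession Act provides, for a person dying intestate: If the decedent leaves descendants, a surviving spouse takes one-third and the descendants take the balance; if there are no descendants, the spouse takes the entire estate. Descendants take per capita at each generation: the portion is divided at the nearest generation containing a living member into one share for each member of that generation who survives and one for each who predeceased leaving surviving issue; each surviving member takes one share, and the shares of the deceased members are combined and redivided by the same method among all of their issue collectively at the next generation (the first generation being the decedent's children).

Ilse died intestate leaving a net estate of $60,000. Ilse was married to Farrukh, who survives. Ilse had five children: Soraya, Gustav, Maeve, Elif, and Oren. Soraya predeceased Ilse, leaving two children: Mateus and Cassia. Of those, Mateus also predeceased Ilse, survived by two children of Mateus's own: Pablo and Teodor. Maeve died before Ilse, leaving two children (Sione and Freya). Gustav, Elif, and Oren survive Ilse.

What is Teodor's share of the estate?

Teodor receives $2,000.

Farrukh takes one-third of $60,000 = $20,000. The remaining $40,000 passes to the descendants.
The descendants' portion ($40,000) is divided at the children's generation into 5 shares of $8,000. Gustav, Elif, and Oren each take $8,000. The 2 shares of the deceased (Soraya and Maeve) are combined into a pool of $16,000.
That pool ($16,000) is divided at the grandchildren's generation into 4 shares of $4,000. Cassia, Sione, and Freya each take $4,000. The remaining share for the deceased Mateus ($4,000) is carried to the next generation.
That pool ($4,000) is divided at the great-grandchildren's generation equally among Pablo and Teodor: $2,000 each.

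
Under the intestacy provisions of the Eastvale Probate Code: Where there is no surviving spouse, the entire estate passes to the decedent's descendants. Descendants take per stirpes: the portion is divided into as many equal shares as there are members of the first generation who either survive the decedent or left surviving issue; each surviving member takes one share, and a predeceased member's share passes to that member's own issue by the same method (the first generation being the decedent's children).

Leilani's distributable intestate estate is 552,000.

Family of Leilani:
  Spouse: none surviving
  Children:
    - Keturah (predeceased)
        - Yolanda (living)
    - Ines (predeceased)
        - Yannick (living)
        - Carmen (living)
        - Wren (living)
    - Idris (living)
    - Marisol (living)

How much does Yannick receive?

The entire 552,000 passes to the descendants.
That amount (552,000) is divided into 4 shares of 138,000: Idris and Marisol each take 138,000; Keturah's 138,000 share passes to Keturah's issue; Ines's 138,000 share passes to Ines's issue.
Keturah's share (138,000) passes entirely to Yolanda.
Ines's share (138,000) is divided into 3 shares of 46,000: Yannick, Carmen, and Wren each take 46,000.

Yannick receives 46,000.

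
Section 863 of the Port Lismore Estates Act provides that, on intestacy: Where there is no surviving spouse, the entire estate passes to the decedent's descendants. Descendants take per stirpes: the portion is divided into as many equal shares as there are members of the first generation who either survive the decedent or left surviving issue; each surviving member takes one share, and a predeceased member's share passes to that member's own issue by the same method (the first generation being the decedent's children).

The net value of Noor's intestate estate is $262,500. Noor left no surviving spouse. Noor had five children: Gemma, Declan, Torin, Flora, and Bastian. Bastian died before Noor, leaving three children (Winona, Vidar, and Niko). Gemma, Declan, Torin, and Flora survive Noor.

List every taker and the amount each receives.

Gemma: $52,500; Declan: $52,500; Torin: $52,500; Flora: $52,500; Winona: $17,500; Vidar: $17,500; Niko: $17,500

The entire $262,500 passes to the descendants.
That amount ($262,500) is divided into 5 shares of $52,500: Gemma, Declan, Torin, and Flora each take $52,500; Bastian's $52,500 share passes to Bastian's issue.
Bastian's share ($52,500) is divided into 3 shares of $17,500: Winona, Vidar, and Niko each take $17,500.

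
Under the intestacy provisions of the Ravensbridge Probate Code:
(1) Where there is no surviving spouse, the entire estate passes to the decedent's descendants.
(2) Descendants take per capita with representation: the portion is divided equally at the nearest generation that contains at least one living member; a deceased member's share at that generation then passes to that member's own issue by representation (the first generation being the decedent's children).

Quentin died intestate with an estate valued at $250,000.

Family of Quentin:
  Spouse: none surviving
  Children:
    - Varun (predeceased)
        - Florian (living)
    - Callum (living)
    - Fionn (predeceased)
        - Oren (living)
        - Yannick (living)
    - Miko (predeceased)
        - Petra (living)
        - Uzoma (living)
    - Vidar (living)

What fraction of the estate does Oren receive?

Oren receives 1/10 of the estate.

The entire $250,000 passes to the descendants.
That amount ($250,000) is divided into 5 shares of $50,000: Callum and Vidar each take $50,000; Varun's $50,000 share passes to Varun's issue; Fionn's $50,000 share passes to Fionn's issue; Miko's $50,000 share passes to Miko's issue.
Varun's share ($50,000) passes entirely to Florian.
Fionn's share ($50,000) is divided into 2 shares of $25,000: Oren and Yannick each take $25,000.
Miko's share ($50,000) is divided into 2 shares of $25,000: Petra and Uzoma each take $25,000.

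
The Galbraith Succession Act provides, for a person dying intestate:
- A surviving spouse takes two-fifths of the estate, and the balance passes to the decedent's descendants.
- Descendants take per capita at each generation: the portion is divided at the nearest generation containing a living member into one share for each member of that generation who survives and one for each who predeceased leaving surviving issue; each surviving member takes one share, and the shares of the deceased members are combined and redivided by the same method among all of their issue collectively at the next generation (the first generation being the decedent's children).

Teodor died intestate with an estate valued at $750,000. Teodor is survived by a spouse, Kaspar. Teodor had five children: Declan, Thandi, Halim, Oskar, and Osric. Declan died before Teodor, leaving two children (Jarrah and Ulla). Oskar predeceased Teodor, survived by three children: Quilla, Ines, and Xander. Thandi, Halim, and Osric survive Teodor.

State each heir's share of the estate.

Kaspar takes two-fifths of $750,000 = $300,000. The remaining $450,000 passes to the descendants.
The descendants' portion ($450,000) is divided at the children's generation into 5 shares of $90,000. Thandi, Halim, and Osric each take $90,000. The 2 shares of the deceased (Declan and Oskar) are combined into a pool of $180,000.
That pool ($180,000) is divided at the grandchildren's generation equally among Jarrah, Ulla, Quilla, Ines, and Xander: $36,000 each.

Kaspar: $300,000; Jarrah: $36,000; Ulla: $36,000; Thandi: $90,000; Halim: $90,000; Quilla: $36,000; Ines: $36,000; Xander: $36,000; Osric: $90,000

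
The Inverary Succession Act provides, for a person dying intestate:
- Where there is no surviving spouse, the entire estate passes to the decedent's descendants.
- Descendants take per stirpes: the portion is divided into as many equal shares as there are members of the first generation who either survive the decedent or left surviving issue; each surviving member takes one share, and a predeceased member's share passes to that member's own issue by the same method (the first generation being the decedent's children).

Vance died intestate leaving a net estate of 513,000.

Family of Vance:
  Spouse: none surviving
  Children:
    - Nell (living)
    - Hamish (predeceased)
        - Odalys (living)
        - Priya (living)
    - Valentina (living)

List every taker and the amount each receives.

The entire 513,000 passes to the descendants.
That amount (513,000) is divided into 3 shares of 171,000: Nell and Valentina each take 171,000; Hamish's 171,000 share passes to Hamish's issue.
Hamish's share (171,000) is divided into 2 shares of 85,500: Odalys and Priya each take 85,500.

Nell: 171,000; Odalys: 85,500; Priya: 85,500; Valentina: 171,000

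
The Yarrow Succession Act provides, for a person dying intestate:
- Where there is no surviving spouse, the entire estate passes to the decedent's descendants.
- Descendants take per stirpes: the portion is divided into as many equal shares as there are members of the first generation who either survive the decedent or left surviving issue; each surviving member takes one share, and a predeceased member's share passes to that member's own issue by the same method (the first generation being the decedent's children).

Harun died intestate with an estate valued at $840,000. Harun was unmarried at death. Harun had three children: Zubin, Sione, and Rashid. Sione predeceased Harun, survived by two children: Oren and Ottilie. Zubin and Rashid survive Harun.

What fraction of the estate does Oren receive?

Oren receives 1/6 of the estate.

The entire $840,000 passes to the descendants.
That amount ($840,000) is divided into 3 shares of $280,000: Zubin and Rashid each take $280,000; Sione's $280,000 share passes to Sione's issue.
Sione's share ($280,000) is divided into 2 shares of $140,000: Oren and Ottilie each take $140,000.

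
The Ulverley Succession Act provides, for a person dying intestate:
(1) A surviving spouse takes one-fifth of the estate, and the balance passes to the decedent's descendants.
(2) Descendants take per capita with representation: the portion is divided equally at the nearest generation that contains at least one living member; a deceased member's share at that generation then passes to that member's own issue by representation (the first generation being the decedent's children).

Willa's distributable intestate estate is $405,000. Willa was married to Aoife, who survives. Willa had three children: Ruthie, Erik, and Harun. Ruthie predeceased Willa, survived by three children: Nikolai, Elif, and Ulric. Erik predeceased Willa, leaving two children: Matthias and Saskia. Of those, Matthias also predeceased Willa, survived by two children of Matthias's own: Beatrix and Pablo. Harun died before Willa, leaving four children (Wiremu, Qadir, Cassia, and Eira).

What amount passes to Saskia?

Aoife takes one-fifth of $405,000 = $81,000. The remaining $324,000 passes to the descendants.
No child survives, so the initial division is made at the grandchildren's generation.
The descendants' portion ($324,000) is divided into 9 shares of $36,000: Nikolai, Elif, Ulric, Saskia, Wiremu, Qadir, Cassia, and Eira each take $36,000; Matthias's $36,000 share passes to Matthias's issue.
Matthias's share ($36,000) is divided into 2 shares of $18,000: Beatrix and Pablo each take $18,000.

Saskia receives $36,000.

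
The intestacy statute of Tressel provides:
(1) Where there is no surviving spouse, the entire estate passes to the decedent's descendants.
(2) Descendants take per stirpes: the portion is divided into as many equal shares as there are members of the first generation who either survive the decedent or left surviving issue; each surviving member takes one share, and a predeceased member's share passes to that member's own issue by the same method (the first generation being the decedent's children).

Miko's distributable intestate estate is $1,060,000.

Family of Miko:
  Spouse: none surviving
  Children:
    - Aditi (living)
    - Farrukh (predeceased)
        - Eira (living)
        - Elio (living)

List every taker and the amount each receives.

The entire $1,060,000 passes to the descendants.
That amount ($1,060,000) is divided into 2 shares of $530,000: Aditi takes $530,000; Farrukh's $530,000 share passes to Farrukh's issue.
Farrukh's share ($530,000) is divided into 2 shares of $265,000: Eira and Elio each take $265,000.

Aditi: $530,000; Eira: $265,000; Elio: $265,000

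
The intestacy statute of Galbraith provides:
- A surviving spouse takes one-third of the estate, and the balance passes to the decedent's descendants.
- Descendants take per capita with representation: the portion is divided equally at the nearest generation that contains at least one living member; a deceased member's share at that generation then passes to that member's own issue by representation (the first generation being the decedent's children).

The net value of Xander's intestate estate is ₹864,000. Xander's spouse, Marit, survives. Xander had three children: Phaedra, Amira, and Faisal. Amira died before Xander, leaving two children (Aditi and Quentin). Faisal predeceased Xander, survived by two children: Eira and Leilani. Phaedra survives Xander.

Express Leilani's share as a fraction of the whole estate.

Marit takes one-third of ₹864,000 = ₹288,000. The remaining ₹576,000 passes to the descendants.
The descendants' portion (₹576,000) is divided into 3 shares of ₹192,000: Phaedra takes ₹192,000; Amira's ₹192,000 share passes to Amira's issue; Faisal's ₹192,000 share passes to Faisal's issue.
Amira's share (₹192,000) is divided into 2 shares of ₹96,000: Aditi and Quentin each take ₹96,000.
Faisal's share (₹192,000) is divided into 2 shares of ₹96,000: Eira and Leilani each take ₹96,000.

Leilani receives 1/9 of the estate.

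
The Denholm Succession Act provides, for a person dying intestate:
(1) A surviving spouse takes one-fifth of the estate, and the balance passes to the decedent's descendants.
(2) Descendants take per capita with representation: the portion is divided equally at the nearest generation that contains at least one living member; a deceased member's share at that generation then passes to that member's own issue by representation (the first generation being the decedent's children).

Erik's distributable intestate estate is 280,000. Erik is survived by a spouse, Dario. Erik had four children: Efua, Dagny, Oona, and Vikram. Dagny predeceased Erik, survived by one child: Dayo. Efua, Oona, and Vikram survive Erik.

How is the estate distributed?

Dario takes one-fifth of 280,000 = 56,000. The remaining 224,000 passes to the descendants.
The descendants' portion (224,000) is divided into 4 shares of 56,000: Efua, Oona, and Vikram each take 56,000; Dagny's 56,000 share passes to Dagny's issue.
Dagny's share (56,000) passes entirely to Dayo.

Dario: 56,000; Efua: 56,000; Dayo: 56,000; Oona: 56,000; Vikram: 56,000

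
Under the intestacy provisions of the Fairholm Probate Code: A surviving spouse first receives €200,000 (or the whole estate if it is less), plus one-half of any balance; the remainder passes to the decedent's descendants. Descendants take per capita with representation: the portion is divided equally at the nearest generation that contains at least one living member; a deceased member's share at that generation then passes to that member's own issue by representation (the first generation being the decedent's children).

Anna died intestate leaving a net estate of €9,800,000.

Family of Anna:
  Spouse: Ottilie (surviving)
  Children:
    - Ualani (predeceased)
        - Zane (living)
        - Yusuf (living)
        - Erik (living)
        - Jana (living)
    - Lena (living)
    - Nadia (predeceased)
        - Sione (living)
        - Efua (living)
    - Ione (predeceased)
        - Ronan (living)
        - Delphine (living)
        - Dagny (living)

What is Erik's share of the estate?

Ottilie first takes €200,000, leaving a balance of €9,600,000. Ottilie then takes one-half of the balance (€4,800,000), for a total of €5,000,000. The remaining €4,800,000 passes to the descendants.
The descendants' portion (€4,800,000) is divided into 4 shares of €1,200,000: Lena takes €1,200,000; Ualani's €1,200,000 share passes to Ualani's issue; Nadia's €1,200,000 share passes to Nadia's issue; Ione's €1,200,000 share passes to Ione's issue.
Ualani's share (€1,200,000) is divided into 4 shares of €300,000: Zane, Yusuf, Erik, and Jana each take €300,000.
Nadia's share (€1,200,000) is divided into 2 shares of €600,000: Sione and Efua each take €600,000.
Ione's share (€1,200,000) is divided into 3 shares of €400,000: Ronan, Delphine, and Dagny each take €400,000.

Erik receives €300,000.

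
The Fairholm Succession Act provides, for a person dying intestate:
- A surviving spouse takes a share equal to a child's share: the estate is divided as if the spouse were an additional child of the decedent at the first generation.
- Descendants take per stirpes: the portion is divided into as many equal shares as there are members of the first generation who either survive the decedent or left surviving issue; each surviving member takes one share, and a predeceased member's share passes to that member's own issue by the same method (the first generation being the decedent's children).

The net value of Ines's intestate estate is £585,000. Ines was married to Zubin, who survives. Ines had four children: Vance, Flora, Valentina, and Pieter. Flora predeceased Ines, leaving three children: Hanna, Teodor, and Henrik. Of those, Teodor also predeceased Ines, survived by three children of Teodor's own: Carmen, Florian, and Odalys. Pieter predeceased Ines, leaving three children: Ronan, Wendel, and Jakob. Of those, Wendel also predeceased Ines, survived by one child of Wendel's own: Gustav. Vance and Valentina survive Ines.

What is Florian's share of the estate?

Florian receives £13,000.

The spouse counts as an additional share at the children's level, so there are 5 primary shares of £117,000. Zubin takes one such share (£117,000).
The children's combined portion (£468,000) is divided into 4 shares of £117,000: Vance and Valentina each take £117,000; Flora's £117,000 share passes to Flora's issue; Pieter's £117,000 share passes to Pieter's issue.
Flora's share (£117,000) is divided into 3 shares of £39,000: Hanna and Henrik each take £39,000; Teodor's £39,000 share passes to Teodor's issue.
Teodor's share (£39,000) is divided into 3 shares of £13,000: Carmen, Florian, and Odalys each take £13,000.
Pieter's share (£117,000) is divided into 3 shares of £39,000: Ronan and Jakob each take £39,000; Wendel's £39,000 share passes to Wendel's issue.
Wendel's share (£39,000) passes entirely to Gustav.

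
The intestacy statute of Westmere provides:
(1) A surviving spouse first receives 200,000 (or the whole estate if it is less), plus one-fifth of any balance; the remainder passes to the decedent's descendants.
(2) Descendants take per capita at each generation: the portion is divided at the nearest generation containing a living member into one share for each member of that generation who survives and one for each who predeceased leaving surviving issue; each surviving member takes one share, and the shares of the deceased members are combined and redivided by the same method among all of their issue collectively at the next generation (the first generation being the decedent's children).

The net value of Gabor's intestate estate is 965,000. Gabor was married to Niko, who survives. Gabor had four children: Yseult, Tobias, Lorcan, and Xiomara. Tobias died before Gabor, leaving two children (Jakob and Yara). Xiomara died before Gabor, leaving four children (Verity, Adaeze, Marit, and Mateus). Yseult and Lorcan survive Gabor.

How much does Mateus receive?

Niko first takes 200,000, leaving a balance of 765,000. Niko then takes one-fifth of the balance (153,000), for a total of 353,000. The remaining 612,000 passes to the descendants.
The descendants' portion (612,000) is divided at the children's generation into 4 shares of 153,000. Yseult and Lorcan each take 153,000. The 2 shares of the deceased (Tobias and Xiomara) are combined into a pool of 306,000.
That pool (306,000) is divided at the grandchildren's generation equally among Jakob, Yara, Verity, Adaeze, Marit, and Mateus: 51,000 each.

Mateus receives 51,000.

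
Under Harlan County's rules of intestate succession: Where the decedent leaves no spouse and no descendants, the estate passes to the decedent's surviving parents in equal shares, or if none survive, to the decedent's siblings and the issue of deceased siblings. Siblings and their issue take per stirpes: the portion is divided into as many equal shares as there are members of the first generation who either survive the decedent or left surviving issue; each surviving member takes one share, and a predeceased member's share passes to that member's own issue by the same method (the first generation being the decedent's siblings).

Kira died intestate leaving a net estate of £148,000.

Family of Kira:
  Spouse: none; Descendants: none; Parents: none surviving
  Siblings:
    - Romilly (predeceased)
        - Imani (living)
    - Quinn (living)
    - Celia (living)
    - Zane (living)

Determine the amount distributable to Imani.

The entire £148,000 passes to the siblings and their issue.
That amount (£148,000) is divided into 4 shares of £37,000: Quinn, Celia, and Zane each take £37,000; Romilly's £37,000 share passes to Romilly's issue.
Romilly's share (£37,000) passes entirely to Imani.

Imani receives £37,000.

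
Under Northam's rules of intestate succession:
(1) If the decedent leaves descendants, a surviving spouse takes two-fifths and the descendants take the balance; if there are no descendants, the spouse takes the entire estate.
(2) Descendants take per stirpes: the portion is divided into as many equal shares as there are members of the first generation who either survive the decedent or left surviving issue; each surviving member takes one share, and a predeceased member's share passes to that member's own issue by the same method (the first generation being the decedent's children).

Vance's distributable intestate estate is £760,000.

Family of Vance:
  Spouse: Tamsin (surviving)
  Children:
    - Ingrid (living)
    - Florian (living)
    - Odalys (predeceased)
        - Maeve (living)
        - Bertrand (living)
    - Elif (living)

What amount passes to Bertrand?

Tamsin takes two-fifths of £760,000 = £304,000. The remaining £456,000 passes to the descendants.
The descendants' portion (£456,000) is divided into 4 shares of £114,000: Ingrid, Florian, and Elif each take £114,000; Odalys's £114,000 share passes to Odalys's issue.
Odalys's share (£114,000) is divided into 2 shares of £57,000: Maeve and Bertrand each take £57,000.

Bertrand receives £57,000.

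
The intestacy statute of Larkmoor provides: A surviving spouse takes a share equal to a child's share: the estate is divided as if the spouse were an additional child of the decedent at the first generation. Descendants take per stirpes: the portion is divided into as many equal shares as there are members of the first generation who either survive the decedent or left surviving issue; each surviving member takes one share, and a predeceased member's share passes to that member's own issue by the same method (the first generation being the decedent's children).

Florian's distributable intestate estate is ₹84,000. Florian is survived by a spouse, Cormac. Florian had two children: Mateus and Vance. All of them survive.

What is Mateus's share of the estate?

The spouse counts as an additional share at the children's level, so there are 3 primary shares of ₹28,000. Cormac takes one such share (₹28,000).
The children's combined portion (₹56,000) is divided into 2 shares of ₹28,000: Mateus and Vance each take ₹28,000.

Mateus receives ₹28,000.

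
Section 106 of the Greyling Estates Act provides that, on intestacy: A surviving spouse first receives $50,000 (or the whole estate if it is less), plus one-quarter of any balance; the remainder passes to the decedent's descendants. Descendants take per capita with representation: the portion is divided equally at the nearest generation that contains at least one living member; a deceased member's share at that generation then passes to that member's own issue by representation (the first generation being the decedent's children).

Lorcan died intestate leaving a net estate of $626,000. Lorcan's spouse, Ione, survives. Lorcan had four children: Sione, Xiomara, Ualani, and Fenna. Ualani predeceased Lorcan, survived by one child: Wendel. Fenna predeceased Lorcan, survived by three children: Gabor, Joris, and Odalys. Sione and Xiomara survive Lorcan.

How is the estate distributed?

Ione: $194,000; Sione: $108,000; Xiomara: $108,000; Wendel: $108,000; Gabor: $36,000; Joris: $36,000; Odalys: $36,000

Ione first takes $50,000, leaving a balance of $576,000. Ione then takes one-quarter of the balance ($144,000), for a total of $194,000. The remaining $432,000 passes to the descendants.
The descendants' portion ($432,000) is divided into 4 shares of $108,000: Sione and Xiomara each take $108,000; Ualani's $108,000 share passes to Ualani's issue; Fenna's $108,000 share passes to Fenna's issue.
Ualani's share ($108,000) passes entirely to Wendel.
Fenna's share ($108,000) is divided into 3 shares of $36,000: Gabor, Joris, and Odalys each take $36,000.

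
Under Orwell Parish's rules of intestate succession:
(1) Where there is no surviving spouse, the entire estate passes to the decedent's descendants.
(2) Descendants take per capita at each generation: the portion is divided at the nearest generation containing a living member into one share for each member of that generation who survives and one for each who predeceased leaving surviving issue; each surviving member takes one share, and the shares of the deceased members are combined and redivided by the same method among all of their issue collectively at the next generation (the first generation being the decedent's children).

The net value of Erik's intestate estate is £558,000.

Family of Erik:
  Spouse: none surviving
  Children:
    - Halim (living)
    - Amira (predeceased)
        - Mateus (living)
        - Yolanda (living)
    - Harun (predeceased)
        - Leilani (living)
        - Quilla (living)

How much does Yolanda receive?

The entire £558,000 passes to the descendants.
That amount (£558,000) is divided at the children's generation into 3 shares of £186,000. Halim takes £186,000. The 2 shares of the deceased (Amira and Harun) are combined into a pool of £372,000.
That pool (£372,000) is divided at the grandchildren's generation equally among Mateus, Yolanda, Leilani, and Quilla: £93,000 each.

Yolanda receives £93,000.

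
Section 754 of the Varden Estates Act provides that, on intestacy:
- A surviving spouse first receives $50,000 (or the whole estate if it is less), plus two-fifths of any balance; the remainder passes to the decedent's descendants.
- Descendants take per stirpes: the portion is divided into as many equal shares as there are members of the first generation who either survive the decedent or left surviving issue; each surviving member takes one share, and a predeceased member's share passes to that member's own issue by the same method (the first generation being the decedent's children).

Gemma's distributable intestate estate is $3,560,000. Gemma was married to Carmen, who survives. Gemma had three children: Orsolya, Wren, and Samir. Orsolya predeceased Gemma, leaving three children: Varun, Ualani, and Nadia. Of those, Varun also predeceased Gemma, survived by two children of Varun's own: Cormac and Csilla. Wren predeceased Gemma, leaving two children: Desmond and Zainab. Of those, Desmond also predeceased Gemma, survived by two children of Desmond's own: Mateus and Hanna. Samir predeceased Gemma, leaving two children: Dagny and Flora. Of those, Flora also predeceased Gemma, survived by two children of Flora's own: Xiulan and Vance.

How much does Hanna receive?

Carmen first takes $50,000, leaving a balance of $3,510,000. Carmen then takes two-fifths of the balance ($1,404,000), for a total of $1,454,000. The remaining $2,106,000 passes to the descendants.
The descendants' portion ($2,106,000) is divided into 3 shares of $702,000: Orsolya's $702,000 share passes to Orsolya's issue; Wren's $702,000 share passes to Wren's issue; Samir's $702,000 share passes to Samir's issue.
Orsolya's share ($702,000) is divided into 3 shares of $234,000: Ualani and Nadia each take $234,000; Varun's $234,000 share passes to Varun's issue.
Varun's share ($234,000) is divided into 2 shares of $117,000: Cormac and Csilla each take $117,000.
Wren's share ($702,000) is divided into 2 shares of $351,000: Zainab takes $351,000; Desmond's $351,000 share passes to Desmond's issue.
Desmond's share ($351,000) is divided into 2 shares of $175,500: Mateus and Hanna each take $175,500.
Samir's share ($702,000) is divided into 2 shares of $351,000: Dagny takes $351,000; Flora's $351,000 share passes to Flora's issue.
Flora's share ($351,000) is divided into 2 shares of $175,500: Xiulan and Vance each take $175,500.

Hanna receives $175,500.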